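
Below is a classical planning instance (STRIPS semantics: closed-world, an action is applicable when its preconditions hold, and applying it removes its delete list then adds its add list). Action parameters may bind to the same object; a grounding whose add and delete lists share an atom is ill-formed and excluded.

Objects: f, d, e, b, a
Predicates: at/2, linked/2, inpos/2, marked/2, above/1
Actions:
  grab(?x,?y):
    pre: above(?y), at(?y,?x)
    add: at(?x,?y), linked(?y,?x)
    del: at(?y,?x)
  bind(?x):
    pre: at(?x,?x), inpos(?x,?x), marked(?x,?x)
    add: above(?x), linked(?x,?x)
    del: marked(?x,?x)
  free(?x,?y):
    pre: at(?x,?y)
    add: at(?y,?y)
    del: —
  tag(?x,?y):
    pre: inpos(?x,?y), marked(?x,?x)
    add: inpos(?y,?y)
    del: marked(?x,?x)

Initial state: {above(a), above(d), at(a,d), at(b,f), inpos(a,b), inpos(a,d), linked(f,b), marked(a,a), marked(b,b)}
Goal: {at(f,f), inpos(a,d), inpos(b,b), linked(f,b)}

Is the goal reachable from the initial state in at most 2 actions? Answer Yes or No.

1. free(b,f)  →  {above(a), above(d), at(a,d), at(b,f), at(f,f), inpos(a,b), inpos(a,d), linked(f,b), marked(a,a), marked(b,b)}
2. tag(a,b)  →  {above(a), above(d), at(a,d), at(b,f), at(f,f), inpos(a,b), inpos(a,d), inpos(b,b), linked(f,b), marked(b,b)}
optimal plan length = 2; 2 ≤ 2

Yes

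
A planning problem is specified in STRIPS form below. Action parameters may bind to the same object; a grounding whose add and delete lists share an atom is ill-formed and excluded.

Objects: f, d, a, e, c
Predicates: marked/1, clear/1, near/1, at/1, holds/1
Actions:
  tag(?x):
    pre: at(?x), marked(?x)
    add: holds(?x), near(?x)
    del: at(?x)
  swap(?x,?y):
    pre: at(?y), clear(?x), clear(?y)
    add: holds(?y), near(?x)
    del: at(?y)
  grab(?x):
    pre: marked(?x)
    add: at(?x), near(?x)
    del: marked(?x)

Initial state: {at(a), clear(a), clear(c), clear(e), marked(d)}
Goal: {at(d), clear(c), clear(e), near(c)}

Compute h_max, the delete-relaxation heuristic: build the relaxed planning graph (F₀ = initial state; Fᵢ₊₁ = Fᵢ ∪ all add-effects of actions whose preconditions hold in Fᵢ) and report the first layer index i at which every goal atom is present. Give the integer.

F0 = init (5 atoms)
F1 = F0 ∪ {at(d), holds(a), near(a), near(c), near(d), near(e)}  (11 atoms)
goal ⊆ F1  ⇒  h_max = 1

1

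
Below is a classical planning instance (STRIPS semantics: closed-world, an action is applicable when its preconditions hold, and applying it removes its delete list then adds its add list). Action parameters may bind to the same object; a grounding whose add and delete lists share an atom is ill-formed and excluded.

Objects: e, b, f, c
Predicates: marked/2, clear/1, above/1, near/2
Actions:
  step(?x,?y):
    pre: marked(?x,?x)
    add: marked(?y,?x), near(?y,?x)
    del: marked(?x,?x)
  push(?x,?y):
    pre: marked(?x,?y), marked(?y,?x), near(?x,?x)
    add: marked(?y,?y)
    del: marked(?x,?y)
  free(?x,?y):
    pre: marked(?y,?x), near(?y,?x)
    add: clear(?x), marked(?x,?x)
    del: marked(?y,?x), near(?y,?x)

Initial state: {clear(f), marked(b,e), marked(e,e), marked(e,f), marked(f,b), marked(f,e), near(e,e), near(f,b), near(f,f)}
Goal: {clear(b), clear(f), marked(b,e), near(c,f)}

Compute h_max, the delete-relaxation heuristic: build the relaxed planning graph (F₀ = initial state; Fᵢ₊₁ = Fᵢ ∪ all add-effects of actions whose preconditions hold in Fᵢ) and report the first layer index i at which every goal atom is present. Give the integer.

2

F0 = init (9 atoms)
F1 = F0 ∪ {clear(b), marked(b,b), marked(c,e), marked(f,f), near(b,e), near(c,e), near(f,e)}  (16 atoms)
F2 = F1 ∪ {clear(e), marked(b,f), marked(c,b), marked(c,f), marked(e,b), near(b,f), near(c,b), near(c,f), near(e,b), near(e,f)}  (26 atoms)
goal ⊆ F2  ⇒  h_max = 2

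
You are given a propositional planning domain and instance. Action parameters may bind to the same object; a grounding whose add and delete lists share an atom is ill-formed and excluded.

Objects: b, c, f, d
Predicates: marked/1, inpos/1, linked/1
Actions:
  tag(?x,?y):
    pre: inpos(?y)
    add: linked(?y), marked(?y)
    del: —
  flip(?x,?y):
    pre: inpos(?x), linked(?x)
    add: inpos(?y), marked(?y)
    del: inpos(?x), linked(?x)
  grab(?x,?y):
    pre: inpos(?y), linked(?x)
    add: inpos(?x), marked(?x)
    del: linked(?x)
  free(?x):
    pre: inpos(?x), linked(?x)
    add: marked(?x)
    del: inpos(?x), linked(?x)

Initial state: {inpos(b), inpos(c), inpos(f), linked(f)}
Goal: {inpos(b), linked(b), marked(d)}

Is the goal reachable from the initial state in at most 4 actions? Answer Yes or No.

Yes

1. tag(b,b)  →  {inpos(b), inpos(c), inpos(f), linked(b), linked(f), marked(b)}
2. flip(f,d)  →  {inpos(b), inpos(c), inpos(d), linked(b), marked(b), marked(d)}
optimal plan length = 2; 2 ≤ 4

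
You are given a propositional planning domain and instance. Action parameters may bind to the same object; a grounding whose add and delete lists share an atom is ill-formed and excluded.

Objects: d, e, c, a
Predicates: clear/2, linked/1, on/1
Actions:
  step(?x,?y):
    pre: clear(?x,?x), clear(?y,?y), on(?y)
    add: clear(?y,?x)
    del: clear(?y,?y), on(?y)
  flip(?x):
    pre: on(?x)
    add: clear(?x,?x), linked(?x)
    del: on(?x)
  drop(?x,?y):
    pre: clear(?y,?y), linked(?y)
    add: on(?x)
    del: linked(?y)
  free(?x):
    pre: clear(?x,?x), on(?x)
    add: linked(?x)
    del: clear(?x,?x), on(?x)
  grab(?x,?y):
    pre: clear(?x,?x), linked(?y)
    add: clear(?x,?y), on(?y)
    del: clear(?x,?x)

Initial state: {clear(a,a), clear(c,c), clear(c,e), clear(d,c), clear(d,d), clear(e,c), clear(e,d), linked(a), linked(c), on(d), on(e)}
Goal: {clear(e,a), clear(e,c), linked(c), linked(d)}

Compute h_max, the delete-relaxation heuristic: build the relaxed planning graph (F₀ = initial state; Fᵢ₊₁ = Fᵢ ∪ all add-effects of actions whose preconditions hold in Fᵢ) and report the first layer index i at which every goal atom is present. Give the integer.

2

F0 = init (11 atoms)
F1 = F0 ∪ {clear(a,c), clear(c,a), clear(d,a), clear(e,e), linked(d), linked(e), on(a), on(c)}  (19 atoms)
F2 = F1 ∪ {clear(a,d), clear(a,e), clear(c,d), clear(d,e), clear(e,a)}  (24 atoms)
goal ⊆ F2  ⇒  h_max = 2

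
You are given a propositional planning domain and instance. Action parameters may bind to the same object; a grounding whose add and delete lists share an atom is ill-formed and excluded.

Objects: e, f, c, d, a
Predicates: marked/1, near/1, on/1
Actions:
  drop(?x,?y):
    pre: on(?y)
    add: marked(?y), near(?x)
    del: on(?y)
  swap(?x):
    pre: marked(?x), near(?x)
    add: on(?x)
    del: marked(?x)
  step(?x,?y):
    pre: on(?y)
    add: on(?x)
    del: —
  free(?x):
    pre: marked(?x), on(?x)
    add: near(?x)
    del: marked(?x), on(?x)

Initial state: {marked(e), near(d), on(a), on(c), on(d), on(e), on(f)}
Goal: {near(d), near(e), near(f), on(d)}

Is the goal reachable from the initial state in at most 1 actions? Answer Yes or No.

No

1. drop(e,e)  →  {marked(e), near(d), near(e), on(a), on(c), on(d), on(f)}
2. drop(f,f)  →  {marked(e), marked(f), near(d), near(e), near(f), on(a), on(c), on(d)}
optimal plan length = 2; 2 > 1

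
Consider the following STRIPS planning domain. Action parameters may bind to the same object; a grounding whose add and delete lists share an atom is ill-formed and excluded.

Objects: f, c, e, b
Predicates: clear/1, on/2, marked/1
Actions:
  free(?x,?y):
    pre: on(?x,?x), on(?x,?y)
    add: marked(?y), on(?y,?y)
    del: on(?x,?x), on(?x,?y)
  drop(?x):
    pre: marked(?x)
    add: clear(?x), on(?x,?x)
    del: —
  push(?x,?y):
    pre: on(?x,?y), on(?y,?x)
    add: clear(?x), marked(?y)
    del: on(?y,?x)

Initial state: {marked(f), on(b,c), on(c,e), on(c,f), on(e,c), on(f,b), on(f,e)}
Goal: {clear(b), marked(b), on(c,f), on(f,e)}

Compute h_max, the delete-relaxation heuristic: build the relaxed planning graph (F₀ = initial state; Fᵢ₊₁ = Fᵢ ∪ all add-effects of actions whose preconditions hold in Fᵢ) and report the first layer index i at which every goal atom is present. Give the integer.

F0 = init (7 atoms)
F1 = F0 ∪ {clear(c), clear(e), clear(f), marked(c), marked(e), on(f,f)}  (13 atoms)
F2 = F1 ∪ {marked(b), on(b,b), on(c,c), on(e,e)}  (17 atoms)
F3 = F2 ∪ {clear(b)}  (18 atoms)
goal ⊆ F3  ⇒  h_max = 3

3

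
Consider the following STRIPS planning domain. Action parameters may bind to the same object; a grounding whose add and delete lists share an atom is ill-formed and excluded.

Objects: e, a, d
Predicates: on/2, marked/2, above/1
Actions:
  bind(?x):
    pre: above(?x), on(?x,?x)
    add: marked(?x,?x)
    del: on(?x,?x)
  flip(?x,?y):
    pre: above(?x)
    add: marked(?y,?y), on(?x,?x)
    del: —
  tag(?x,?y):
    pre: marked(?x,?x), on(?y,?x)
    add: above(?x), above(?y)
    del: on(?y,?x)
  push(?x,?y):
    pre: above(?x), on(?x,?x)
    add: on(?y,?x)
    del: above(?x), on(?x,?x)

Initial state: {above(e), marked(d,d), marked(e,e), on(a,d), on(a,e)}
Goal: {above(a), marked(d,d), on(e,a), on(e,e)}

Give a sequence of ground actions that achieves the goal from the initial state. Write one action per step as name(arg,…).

1. flip(e,e)  →  {above(e), marked(d,d), marked(e,e), on(a,d), on(a,e), on(e,e)}
2. tag(e,a)  →  {above(a), above(e), marked(d,d), marked(e,e), on(a,d), on(e,e)}
3. flip(a,e)  →  {above(a), above(e), marked(d,d), marked(e,e), on(a,a), on(a,d), on(e,e)}
4. push(a,e)  →  {above(e), marked(d,d), marked(e,e), on(a,d), on(e,a), on(e,e)}
5. tag(d,a)  →  {above(a), above(d), above(e), marked(d,d), marked(e,e), on(e,a), on(e,e)}

flip(e,e); tag(e,a); flip(a,e); push(a,e); tag(d,a)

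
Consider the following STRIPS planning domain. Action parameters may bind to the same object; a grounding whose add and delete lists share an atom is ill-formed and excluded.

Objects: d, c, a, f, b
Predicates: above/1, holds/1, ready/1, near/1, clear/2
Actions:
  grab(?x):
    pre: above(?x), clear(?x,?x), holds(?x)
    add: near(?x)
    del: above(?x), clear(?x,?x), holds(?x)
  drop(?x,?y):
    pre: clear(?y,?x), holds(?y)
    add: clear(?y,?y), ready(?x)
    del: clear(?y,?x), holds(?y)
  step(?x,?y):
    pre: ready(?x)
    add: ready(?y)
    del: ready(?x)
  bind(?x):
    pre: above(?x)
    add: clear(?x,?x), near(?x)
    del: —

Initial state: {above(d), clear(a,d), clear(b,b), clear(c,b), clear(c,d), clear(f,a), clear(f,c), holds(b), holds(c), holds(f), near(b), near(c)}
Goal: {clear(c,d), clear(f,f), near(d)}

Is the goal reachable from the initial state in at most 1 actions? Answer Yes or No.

1. drop(c,f)  →  {above(d), clear(a,d), clear(b,b), clear(c,b), clear(c,d), clear(f,a), clear(f,f), holds(b), holds(c), near(b), near(c), ready(c)}
2. bind(d)  →  {above(d), clear(a,d), clear(b,b), clear(c,b), clear(c,d), clear(d,d), clear(f,a), clear(f,f), holds(b), holds(c), near(b), near(c), near(d), ready(c)}
optimal plan length = 2; 2 > 1

No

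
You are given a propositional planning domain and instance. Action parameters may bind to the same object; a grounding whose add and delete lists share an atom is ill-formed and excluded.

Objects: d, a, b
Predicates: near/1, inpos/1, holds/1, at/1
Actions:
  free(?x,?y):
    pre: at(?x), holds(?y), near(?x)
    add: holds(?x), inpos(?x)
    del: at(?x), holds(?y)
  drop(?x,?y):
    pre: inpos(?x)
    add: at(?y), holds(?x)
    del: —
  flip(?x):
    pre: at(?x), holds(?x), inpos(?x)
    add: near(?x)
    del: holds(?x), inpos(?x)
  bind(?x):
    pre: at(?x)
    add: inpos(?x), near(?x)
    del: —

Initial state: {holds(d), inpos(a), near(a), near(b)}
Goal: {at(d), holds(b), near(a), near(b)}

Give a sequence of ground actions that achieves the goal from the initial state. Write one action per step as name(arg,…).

drop(a,d); drop(a,b); free(b,d)

1. drop(a,d)  →  {at(d), holds(a), holds(d), inpos(a), near(a), near(b)}
2. drop(a,b)  →  {at(b), at(d), holds(a), holds(d), inpos(a), near(a), near(b)}
3. free(b,d)  →  {at(d), holds(a), holds(b), inpos(a), inpos(b), near(a), near(b)}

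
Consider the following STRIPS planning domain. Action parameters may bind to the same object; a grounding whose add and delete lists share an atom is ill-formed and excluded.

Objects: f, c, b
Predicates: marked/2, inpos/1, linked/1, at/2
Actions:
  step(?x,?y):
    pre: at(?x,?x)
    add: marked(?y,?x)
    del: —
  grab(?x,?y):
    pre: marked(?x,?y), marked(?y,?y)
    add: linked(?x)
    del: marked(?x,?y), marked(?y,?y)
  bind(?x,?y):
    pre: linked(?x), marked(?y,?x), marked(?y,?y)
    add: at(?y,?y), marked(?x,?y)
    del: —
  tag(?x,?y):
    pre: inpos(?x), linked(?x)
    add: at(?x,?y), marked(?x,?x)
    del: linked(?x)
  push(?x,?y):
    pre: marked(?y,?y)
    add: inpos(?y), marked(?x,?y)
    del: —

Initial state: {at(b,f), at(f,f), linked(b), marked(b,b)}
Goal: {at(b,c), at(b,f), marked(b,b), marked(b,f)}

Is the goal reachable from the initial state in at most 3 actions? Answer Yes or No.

1. step(f,b)  →  {at(b,f), at(f,f), linked(b), marked(b,b), marked(b,f)}
2. push(f,b)  →  {at(b,f), at(f,f), inpos(b), linked(b), marked(b,b), marked(b,f), marked(f,b)}
3. tag(b,c)  →  {at(b,c), at(b,f), at(f,f), inpos(b), marked(b,b), marked(b,f), marked(f,b)}
optimal plan length = 3; 3 ≤ 3

Yes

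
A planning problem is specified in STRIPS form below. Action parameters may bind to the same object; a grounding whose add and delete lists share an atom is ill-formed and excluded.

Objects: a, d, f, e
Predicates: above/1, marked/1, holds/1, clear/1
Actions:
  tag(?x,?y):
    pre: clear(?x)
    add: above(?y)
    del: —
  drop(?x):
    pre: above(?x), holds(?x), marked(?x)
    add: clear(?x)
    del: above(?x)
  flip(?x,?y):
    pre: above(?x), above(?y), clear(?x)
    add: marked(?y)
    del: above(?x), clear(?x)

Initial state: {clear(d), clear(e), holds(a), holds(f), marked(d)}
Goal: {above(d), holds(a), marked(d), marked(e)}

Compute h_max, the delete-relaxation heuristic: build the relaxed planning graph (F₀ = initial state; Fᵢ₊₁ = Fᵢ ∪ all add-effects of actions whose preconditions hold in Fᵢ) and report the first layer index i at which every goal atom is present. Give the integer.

F0 = init (5 atoms)
F1 = F0 ∪ {above(a), above(d), above(e), above(f)}  (9 atoms)
F2 = F1 ∪ {marked(a), marked(e), marked(f)}  (12 atoms)
goal ⊆ F2  ⇒  h_max = 2

2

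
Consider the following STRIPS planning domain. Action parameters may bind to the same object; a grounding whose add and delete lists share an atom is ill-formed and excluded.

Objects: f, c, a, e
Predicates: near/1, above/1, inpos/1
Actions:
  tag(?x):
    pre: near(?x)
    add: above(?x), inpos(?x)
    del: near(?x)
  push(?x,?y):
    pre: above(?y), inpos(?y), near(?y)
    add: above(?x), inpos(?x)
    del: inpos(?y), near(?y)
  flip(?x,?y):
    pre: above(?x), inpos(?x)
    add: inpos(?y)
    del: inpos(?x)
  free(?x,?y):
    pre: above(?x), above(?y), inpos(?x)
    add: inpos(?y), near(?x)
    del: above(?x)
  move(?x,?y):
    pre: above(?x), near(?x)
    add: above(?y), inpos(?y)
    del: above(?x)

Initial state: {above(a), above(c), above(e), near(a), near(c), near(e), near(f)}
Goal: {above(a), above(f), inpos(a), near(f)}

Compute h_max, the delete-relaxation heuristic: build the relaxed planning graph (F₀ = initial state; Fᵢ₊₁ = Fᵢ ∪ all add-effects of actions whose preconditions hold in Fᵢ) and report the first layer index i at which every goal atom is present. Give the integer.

F0 = init (7 atoms)
F1 = F0 ∪ {above(f), inpos(a), inpos(c), inpos(e), inpos(f)}  (12 atoms)
goal ⊆ F1  ⇒  h_max = 1

1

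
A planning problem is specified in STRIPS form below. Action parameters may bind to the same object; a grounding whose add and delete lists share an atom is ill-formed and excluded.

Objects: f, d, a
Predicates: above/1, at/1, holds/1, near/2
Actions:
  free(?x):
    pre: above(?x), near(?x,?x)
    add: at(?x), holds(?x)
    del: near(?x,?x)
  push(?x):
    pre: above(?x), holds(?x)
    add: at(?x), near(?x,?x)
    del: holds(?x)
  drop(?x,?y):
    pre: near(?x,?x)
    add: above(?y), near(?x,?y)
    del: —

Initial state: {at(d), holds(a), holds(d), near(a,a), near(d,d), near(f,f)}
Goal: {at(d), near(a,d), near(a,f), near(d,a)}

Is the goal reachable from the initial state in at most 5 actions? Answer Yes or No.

Yes

1. drop(d,a)  →  {above(a), at(d), holds(a), holds(d), near(a,a), near(d,a), near(d,d), near(f,f)}
2. drop(a,f)  →  {above(a), above(f), at(d), holds(a), holds(d), near(a,a), near(a,f), near(d,a), near(d,d), near(f,f)}
3. drop(a,d)  →  {above(a), above(d), above(f), at(d), holds(a), holds(d), near(a,a), near(a,d), near(a,f), near(d,a), near(d,d), near(f,f)}
optimal plan length = 3; 3 ≤ 5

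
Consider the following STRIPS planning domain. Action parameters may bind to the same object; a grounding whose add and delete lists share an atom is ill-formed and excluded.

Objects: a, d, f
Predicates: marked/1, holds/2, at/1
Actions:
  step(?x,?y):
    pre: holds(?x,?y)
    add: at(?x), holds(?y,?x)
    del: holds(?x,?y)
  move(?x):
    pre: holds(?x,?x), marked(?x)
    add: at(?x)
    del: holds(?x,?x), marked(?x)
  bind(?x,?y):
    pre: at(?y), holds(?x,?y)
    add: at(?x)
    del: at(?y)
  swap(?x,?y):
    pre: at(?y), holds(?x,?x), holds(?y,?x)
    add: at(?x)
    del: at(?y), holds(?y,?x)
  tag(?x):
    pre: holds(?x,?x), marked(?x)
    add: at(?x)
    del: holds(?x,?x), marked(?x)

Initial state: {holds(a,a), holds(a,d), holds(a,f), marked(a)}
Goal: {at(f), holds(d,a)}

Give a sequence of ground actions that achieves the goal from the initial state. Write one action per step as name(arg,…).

1. step(a,d)  →  {at(a), holds(a,a), holds(a,f), holds(d,a), marked(a)}
2. step(a,f)  →  {at(a), holds(a,a), holds(d,a), holds(f,a), marked(a)}
3. step(f,a)  →  {at(a), at(f), holds(a,a), holds(a,f), holds(d,a), marked(a)}

step(a,d); step(a,f); step(f,a)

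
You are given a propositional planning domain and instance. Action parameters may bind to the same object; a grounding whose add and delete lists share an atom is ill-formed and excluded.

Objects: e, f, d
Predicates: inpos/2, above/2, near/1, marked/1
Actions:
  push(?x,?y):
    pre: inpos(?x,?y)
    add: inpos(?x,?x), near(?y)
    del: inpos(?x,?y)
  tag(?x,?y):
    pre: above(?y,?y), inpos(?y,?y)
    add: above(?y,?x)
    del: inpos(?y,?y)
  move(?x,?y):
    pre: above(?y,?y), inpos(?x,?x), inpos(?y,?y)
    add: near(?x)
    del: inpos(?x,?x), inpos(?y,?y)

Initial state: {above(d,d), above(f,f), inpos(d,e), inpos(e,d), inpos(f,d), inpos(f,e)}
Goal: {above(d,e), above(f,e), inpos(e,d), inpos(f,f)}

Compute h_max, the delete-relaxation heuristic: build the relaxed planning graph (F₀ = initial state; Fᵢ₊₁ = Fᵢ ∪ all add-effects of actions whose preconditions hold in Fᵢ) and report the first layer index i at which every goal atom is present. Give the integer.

2

F0 = init (6 atoms)
F1 = F0 ∪ {inpos(d,d), inpos(e,e), inpos(f,f), near(d), near(e)}  (11 atoms)
F2 = F1 ∪ {above(d,e), above(d,f), above(f,d), above(f,e), near(f)}  (16 atoms)
goal ⊆ F2  ⇒  h_max = 2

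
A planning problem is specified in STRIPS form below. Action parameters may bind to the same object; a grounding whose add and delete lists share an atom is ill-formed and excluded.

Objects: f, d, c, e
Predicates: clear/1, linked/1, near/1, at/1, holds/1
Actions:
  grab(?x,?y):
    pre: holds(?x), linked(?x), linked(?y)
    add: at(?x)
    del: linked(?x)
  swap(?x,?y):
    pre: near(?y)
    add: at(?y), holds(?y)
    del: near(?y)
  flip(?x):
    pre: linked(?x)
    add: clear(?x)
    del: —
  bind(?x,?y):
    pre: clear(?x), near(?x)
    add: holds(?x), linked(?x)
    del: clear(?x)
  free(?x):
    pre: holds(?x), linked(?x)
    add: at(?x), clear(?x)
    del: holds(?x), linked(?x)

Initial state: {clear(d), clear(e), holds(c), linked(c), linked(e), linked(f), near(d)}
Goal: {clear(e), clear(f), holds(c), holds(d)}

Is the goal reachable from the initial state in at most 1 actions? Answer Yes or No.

1. swap(f,d)  →  {at(d), clear(d), clear(e), holds(c), holds(d), linked(c), linked(e), linked(f)}
2. flip(f)  →  {at(d), clear(d), clear(e), clear(f), holds(c), holds(d), linked(c), linked(e), linked(f)}
optimal plan length = 2; 2 > 1

No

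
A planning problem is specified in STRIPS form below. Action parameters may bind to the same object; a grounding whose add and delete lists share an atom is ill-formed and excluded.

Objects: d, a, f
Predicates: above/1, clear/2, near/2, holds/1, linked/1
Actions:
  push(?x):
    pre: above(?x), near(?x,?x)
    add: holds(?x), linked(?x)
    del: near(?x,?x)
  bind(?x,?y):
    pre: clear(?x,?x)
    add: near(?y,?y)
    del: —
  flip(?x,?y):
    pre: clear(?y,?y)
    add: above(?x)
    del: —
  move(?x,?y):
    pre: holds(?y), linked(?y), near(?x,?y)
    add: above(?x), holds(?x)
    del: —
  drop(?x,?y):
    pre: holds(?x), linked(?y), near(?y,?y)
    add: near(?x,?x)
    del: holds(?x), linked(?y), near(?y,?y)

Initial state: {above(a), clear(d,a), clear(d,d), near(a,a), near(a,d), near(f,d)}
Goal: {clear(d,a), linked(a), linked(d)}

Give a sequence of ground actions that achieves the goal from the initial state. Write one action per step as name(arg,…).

push(a); bind(d,d); flip(d,d); push(d)

1. push(a)  →  {above(a), clear(d,a), clear(d,d), holds(a), linked(a), near(a,d), near(f,d)}
2. bind(d,d)  →  {above(a), clear(d,a), clear(d,d), holds(a), linked(a), near(a,d), near(d,d), near(f,d)}
3. flip(d,d)  →  {above(a), above(d), clear(d,a), clear(d,d), holds(a), linked(a), near(a,d), near(d,d), near(f,d)}
4. push(d)  →  {above(a), above(d), clear(d,a), clear(d,d), holds(a), holds(d), linked(a), linked(d), near(a,d), near(f,d)}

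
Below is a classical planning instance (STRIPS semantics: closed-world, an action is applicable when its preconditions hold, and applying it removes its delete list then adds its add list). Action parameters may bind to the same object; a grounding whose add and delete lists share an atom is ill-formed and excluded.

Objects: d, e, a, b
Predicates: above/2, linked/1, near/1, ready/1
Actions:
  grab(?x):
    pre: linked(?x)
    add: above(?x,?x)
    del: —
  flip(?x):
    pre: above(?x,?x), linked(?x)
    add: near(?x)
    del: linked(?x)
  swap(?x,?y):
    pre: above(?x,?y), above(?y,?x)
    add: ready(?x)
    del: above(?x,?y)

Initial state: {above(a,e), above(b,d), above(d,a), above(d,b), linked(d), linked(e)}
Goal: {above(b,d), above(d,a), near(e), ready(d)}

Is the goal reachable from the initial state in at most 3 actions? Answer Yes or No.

Yes

1. grab(e)  →  {above(a,e), above(b,d), above(d,a), above(d,b), above(e,e), linked(d), linked(e)}
2. flip(e)  →  {above(a,e), above(b,d), above(d,a), above(d,b), above(e,e), linked(d), near(e)}
3. swap(d,b)  →  {above(a,e), above(b,d), above(d,a), above(e,e), linked(d), near(e), ready(d)}
optimal plan length = 3; 3 ≤ 3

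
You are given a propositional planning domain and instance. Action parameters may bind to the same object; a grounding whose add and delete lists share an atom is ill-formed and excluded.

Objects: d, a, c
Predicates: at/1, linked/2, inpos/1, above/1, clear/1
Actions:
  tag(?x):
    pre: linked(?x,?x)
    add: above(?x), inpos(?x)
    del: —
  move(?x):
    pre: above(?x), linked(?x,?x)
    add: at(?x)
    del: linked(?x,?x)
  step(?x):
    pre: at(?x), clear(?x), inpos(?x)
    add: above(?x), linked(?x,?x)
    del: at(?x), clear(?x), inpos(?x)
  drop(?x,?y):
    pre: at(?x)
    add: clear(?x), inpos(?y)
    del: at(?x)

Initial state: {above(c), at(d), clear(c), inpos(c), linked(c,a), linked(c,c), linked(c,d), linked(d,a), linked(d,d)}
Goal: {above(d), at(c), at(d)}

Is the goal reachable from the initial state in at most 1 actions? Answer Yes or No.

No

1. tag(d)  →  {above(c), above(d), at(d), clear(c), inpos(c), inpos(d), linked(c,a), linked(c,c), linked(c,d), linked(d,a), linked(d,d)}
2. move(c)  →  {above(c), above(d), at(c), at(d), clear(c), inpos(c), inpos(d), linked(c,a), linked(c,d), linked(d,a), linked(d,d)}
optimal plan length = 2; 2 > 1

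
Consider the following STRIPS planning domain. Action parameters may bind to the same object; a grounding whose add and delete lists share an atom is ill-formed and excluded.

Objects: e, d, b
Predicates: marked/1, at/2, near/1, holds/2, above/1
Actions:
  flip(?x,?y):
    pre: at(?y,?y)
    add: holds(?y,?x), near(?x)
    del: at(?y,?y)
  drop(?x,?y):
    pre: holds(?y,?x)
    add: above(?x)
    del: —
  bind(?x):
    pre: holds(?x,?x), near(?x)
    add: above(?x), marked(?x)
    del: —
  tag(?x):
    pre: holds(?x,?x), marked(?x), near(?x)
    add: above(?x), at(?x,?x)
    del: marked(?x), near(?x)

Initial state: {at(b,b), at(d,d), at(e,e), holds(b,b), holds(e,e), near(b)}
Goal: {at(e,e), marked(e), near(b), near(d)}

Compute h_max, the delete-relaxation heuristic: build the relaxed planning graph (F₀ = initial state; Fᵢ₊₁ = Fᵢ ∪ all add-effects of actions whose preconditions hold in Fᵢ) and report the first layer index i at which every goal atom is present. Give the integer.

F0 = init (6 atoms)
F1 = F0 ∪ {above(b), above(e), holds(b,d), holds(b,e), holds(d,b), holds(d,d), holds(d,e), holds(e,b), holds(e,d), marked(b), near(d), near(e)}  (18 atoms)
F2 = F1 ∪ {above(d), marked(d), marked(e)}  (21 atoms)
goal ⊆ F2  ⇒  h_max = 2

2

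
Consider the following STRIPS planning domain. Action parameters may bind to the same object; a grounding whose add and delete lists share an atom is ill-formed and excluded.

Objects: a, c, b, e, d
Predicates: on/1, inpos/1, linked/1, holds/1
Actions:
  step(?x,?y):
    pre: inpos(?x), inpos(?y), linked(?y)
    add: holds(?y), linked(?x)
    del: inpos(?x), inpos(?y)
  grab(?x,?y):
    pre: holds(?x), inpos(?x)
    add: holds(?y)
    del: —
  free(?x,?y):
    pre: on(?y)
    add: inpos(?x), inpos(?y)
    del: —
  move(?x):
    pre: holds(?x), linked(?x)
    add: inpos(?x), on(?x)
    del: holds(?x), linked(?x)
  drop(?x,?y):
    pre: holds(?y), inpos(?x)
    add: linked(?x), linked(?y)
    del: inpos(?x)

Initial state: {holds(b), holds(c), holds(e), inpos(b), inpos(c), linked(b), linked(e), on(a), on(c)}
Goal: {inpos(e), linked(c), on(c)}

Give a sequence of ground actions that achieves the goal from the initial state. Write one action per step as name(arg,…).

1. step(c,b)  →  {holds(b), holds(c), holds(e), linked(b), linked(c), linked(e), on(a), on(c)}
2. free(e,a)  →  {holds(b), holds(c), holds(e), inpos(a), inpos(e), linked(b), linked(c), linked(e), on(a), on(c)}

step(c,b); free(e,a)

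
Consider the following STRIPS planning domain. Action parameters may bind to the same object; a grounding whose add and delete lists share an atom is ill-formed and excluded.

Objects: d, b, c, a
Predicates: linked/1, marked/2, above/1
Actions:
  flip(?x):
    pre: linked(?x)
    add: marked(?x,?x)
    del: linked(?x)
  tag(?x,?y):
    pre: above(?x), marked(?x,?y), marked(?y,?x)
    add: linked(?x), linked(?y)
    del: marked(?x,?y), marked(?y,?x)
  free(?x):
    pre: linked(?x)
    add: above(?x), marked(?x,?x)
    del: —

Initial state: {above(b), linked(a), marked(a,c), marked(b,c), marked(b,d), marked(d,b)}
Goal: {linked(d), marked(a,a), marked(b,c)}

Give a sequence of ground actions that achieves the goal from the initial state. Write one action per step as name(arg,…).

flip(a); tag(b,d)

1. flip(a)  →  {above(b), marked(a,a), marked(a,c), marked(b,c), marked(b,d), marked(d,b)}
2. tag(b,d)  →  {above(b), linked(b), linked(d), marked(a,a), marked(a,c), marked(b,c)}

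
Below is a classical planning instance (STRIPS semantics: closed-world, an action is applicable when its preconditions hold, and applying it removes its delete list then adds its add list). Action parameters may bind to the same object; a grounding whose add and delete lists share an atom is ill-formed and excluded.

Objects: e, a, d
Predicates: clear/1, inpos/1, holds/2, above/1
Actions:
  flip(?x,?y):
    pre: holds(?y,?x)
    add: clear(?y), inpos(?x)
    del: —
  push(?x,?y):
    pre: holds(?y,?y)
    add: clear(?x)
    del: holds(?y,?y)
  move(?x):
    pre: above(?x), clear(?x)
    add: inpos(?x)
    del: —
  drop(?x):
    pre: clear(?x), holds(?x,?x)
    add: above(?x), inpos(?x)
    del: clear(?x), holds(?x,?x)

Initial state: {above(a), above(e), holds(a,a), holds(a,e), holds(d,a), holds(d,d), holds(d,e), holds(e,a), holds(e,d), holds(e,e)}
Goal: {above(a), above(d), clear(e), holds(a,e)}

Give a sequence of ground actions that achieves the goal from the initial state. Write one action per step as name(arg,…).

flip(e,e); flip(e,d); drop(d)

1. flip(e,e)  →  {above(a), above(e), clear(e), holds(a,a), holds(a,e), holds(d,a), holds(d,d), holds(d,e), holds(e,a), holds(e,d), holds(e,e), inpos(e)}
2. flip(e,d)  →  {above(a), above(e), clear(d), clear(e), holds(a,a), holds(a,e), holds(d,a), holds(d,d), holds(d,e), holds(e,a), holds(e,d), holds(e,e), inpos(e)}
3. drop(d)  →  {above(a), above(d), above(e), clear(e), holds(a,a), holds(a,e), holds(d,a), holds(d,e), holds(e,a), holds(e,d), holds(e,e), inpos(d), inpos(e)}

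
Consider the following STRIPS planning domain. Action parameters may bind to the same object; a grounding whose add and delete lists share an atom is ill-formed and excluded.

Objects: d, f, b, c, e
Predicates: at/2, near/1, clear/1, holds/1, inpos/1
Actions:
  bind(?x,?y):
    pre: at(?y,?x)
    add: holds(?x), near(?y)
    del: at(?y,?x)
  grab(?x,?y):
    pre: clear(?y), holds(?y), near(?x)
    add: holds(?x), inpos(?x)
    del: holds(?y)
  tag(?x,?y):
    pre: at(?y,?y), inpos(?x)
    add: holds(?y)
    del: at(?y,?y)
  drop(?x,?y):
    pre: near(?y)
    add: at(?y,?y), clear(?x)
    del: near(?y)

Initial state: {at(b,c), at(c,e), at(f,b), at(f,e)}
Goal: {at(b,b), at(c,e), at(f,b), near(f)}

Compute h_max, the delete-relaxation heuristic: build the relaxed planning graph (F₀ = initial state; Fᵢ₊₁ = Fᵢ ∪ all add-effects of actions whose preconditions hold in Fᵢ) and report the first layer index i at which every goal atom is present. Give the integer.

2

F0 = init (4 atoms)
F1 = F0 ∪ {holds(b), holds(c), holds(e), near(b), near(c), near(f)}  (10 atoms)
F2 = F1 ∪ {at(b,b), at(c,c), at(f,f), clear(b), clear(c), clear(d), clear(e), clear(f)}  (18 atoms)
goal ⊆ F2  ⇒  h_max = 2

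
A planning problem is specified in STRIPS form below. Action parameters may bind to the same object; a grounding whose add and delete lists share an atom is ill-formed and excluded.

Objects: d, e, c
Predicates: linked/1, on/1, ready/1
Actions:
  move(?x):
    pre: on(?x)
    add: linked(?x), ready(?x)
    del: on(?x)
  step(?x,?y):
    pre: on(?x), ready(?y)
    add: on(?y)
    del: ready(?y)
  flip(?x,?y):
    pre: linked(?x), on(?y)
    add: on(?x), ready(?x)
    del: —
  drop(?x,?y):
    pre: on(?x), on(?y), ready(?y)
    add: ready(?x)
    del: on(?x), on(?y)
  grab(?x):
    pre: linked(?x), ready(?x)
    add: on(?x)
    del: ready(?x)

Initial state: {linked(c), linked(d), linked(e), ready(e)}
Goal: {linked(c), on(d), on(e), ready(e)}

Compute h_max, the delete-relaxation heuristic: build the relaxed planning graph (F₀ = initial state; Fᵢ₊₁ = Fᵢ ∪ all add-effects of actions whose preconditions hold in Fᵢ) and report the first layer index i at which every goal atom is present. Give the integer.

2

F0 = init (4 atoms)
F1 = F0 ∪ {on(e)}  (5 atoms)
F2 = F1 ∪ {on(c), on(d), ready(c), ready(d)}  (9 atoms)
goal ⊆ F2  ⇒  h_max = 2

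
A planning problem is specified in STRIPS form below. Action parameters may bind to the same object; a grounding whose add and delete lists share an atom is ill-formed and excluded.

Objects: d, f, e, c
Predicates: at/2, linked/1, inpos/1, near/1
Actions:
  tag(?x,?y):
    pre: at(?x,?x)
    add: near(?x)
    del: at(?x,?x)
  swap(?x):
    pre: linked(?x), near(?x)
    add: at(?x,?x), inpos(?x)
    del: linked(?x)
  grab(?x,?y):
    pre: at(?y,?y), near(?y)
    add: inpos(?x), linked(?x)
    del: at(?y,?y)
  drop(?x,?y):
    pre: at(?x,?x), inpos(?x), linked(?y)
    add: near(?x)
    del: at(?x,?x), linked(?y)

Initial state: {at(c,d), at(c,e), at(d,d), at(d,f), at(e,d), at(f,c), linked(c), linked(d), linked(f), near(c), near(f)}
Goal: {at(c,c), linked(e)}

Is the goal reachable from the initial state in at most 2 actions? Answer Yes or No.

1. swap(f)  →  {at(c,d), at(c,e), at(d,d), at(d,f), at(e,d), at(f,c), at(f,f), inpos(f), linked(c), linked(d), near(c), near(f)}
2. swap(c)  →  {at(c,c), at(c,d), at(c,e), at(d,d), at(d,f), at(e,d), at(f,c), at(f,f), inpos(c), inpos(f), linked(d), near(c), near(f)}
3. grab(e,f)  →  {at(c,c), at(c,d), at(c,e), at(d,d), at(d,f), at(e,d), at(f,c), inpos(c), inpos(e), inpos(f), linked(d), linked(e), near(c), near(f)}
optimal plan length = 3; 3 > 2

No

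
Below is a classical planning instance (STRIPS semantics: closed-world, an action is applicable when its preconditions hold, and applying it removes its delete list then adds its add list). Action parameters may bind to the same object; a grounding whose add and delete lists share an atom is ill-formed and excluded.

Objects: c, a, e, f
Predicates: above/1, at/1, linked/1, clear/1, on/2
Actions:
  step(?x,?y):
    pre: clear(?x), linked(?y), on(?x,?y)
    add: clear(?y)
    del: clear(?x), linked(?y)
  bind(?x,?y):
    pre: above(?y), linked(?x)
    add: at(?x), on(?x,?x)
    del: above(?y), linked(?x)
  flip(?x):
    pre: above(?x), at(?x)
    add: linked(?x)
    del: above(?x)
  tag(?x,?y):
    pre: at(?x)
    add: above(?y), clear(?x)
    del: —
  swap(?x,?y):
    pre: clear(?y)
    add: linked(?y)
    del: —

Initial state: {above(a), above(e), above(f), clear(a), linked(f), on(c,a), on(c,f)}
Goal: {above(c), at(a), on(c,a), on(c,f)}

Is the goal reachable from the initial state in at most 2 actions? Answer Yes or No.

1. swap(c,a)  →  {above(a), above(e), above(f), clear(a), linked(a), linked(f), on(c,a), on(c,f)}
2. bind(a,a)  →  {above(e), above(f), at(a), clear(a), linked(f), on(a,a), on(c,a), on(c,f)}
3. tag(a,c)  →  {above(c), above(e), above(f), at(a), clear(a), linked(f), on(a,a), on(c,a), on(c,f)}
optimal plan length = 3; 3 > 2

No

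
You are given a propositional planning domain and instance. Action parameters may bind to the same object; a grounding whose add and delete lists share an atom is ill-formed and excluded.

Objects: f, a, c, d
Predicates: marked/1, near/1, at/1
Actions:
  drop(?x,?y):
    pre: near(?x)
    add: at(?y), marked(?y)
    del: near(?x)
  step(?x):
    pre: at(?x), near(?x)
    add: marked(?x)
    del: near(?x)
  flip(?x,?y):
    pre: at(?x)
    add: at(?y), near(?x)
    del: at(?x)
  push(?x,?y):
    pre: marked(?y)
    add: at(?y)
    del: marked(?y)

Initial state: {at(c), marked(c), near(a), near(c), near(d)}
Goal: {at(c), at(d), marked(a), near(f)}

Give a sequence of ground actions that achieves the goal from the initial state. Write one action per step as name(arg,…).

1. drop(a,f)  →  {at(c), at(f), marked(c), marked(f), near(c), near(d)}
2. drop(c,a)  →  {at(a), at(c), at(f), marked(a), marked(c), marked(f), near(d)}
3. flip(f,d)  →  {at(a), at(c), at(d), marked(a), marked(c), marked(f), near(d), near(f)}

drop(a,f); drop(c,a); flip(f,d)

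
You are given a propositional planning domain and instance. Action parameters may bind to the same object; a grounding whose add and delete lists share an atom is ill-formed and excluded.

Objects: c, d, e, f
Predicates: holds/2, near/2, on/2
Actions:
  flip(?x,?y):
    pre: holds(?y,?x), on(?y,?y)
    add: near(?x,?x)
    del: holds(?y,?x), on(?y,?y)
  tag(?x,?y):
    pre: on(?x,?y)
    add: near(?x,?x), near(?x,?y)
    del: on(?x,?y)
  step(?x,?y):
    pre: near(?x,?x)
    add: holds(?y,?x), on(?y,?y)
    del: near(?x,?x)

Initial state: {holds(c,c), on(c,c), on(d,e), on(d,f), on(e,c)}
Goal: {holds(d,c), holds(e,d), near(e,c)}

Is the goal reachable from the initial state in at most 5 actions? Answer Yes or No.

Yes

1. flip(c,c)  →  {near(c,c), on(d,e), on(d,f), on(e,c)}
2. tag(d,e)  →  {near(c,c), near(d,d), near(d,e), on(d,f), on(e,c)}
3. tag(e,c)  →  {near(c,c), near(d,d), near(d,e), near(e,c), near(e,e), on(d,f)}
4. step(c,d)  →  {holds(d,c), near(d,d), near(d,e), near(e,c), near(e,e), on(d,d), on(d,f)}
5. step(d,e)  →  {holds(d,c), holds(e,d), near(d,e), near(e,c), near(e,e), on(d,d), on(d,f), on(e,e)}
optimal plan length = 5; 5 ≤ 5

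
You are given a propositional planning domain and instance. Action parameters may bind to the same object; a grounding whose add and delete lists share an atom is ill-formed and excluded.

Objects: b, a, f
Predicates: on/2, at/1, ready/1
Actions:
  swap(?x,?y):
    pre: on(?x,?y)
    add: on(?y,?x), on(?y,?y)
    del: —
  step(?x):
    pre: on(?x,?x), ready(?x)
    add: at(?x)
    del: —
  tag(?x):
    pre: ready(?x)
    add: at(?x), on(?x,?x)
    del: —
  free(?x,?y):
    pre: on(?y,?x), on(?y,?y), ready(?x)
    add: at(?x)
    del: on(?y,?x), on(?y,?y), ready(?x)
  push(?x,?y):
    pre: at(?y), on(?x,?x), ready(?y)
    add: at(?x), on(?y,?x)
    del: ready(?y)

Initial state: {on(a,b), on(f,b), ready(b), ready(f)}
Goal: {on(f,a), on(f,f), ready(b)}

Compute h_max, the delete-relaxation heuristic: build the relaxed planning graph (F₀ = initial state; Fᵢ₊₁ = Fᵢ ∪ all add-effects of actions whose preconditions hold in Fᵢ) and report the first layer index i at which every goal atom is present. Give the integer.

3

F0 = init (4 atoms)
F1 = F0 ∪ {at(b), at(f), on(b,a), on(b,b), on(b,f), on(f,f)}  (10 atoms)
F2 = F1 ∪ {on(a,a)}  (11 atoms)
F3 = F2 ∪ {at(a), on(f,a)}  (13 atoms)
goal ⊆ F3  ⇒  h_max = 3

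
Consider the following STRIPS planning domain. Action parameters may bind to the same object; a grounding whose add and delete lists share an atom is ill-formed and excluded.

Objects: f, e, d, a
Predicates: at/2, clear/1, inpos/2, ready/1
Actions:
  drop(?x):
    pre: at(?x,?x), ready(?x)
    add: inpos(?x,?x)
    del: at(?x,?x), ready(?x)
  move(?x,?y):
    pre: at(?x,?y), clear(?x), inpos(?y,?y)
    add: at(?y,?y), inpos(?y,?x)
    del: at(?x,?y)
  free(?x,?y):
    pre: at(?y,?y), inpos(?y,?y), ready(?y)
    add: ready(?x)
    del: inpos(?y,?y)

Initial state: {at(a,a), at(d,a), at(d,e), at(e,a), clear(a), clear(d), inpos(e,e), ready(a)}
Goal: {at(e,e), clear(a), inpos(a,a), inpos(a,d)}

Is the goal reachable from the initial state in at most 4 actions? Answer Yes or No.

Yes

1. drop(a)  →  {at(d,a), at(d,e), at(e,a), clear(a), clear(d), inpos(a,a), inpos(e,e)}
2. move(d,e)  →  {at(d,a), at(e,a), at(e,e), clear(a), clear(d), inpos(a,a), inpos(e,d), inpos(e,e)}
3. move(d,a)  →  {at(a,a), at(e,a), at(e,e), clear(a), clear(d), inpos(a,a), inpos(a,d), inpos(e,d), inpos(e,e)}
optimal plan length = 3; 3 ≤ 4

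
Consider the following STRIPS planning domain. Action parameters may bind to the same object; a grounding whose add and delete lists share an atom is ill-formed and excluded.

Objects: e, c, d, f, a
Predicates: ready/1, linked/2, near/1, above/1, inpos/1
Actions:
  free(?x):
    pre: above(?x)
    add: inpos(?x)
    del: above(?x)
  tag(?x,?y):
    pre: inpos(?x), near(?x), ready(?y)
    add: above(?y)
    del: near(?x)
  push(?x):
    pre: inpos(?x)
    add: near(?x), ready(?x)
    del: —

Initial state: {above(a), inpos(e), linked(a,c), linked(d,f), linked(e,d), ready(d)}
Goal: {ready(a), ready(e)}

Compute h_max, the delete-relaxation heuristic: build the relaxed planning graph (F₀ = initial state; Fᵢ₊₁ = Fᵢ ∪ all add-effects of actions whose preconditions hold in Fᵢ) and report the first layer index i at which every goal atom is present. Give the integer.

F0 = init (6 atoms)
F1 = F0 ∪ {inpos(a), near(e), ready(e)}  (9 atoms)
F2 = F1 ∪ {above(d), above(e), near(a), ready(a)}  (13 atoms)
goal ⊆ F2  ⇒  h_max = 2

2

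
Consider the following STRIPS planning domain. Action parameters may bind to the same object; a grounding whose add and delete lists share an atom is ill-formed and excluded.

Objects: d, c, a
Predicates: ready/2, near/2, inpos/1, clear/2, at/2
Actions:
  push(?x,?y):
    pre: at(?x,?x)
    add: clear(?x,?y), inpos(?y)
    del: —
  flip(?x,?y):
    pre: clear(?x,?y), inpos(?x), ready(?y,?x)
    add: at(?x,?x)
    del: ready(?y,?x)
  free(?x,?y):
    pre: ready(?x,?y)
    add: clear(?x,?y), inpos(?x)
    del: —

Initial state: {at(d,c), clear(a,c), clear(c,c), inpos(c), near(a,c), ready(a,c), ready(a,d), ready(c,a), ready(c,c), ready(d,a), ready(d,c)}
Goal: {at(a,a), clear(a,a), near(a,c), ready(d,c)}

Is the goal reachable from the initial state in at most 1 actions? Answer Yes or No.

No

1. free(a,d)  →  {at(d,c), clear(a,c), clear(a,d), clear(c,c), inpos(a), inpos(c), near(a,c), ready(a,c), ready(a,d), ready(c,a), ready(c,c), ready(d,a), ready(d,c)}
2. flip(a,d)  →  {at(a,a), at(d,c), clear(a,c), clear(a,d), clear(c,c), inpos(a), inpos(c), near(a,c), ready(a,c), ready(a,d), ready(c,a), ready(c,c), ready(d,c)}
3. push(a,a)  →  {at(a,a), at(d,c), clear(a,a), clear(a,c), clear(a,d), clear(c,c), inpos(a), inpos(c), near(a,c), ready(a,c), ready(a,d), ready(c,a), ready(c,c), ready(d,c)}
optimal plan length = 3; 3 > 1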